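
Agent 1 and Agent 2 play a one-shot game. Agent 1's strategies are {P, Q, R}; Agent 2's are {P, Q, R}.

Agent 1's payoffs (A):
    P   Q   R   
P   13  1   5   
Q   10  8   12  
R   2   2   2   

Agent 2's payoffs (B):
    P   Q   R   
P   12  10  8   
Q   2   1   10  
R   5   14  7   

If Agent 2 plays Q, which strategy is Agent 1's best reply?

Q

With Agent 2 fixed at Q, Agent 1's payoffs are: P → 1, Q → 8, R → 2.
The maximum is 8, achieved by Q.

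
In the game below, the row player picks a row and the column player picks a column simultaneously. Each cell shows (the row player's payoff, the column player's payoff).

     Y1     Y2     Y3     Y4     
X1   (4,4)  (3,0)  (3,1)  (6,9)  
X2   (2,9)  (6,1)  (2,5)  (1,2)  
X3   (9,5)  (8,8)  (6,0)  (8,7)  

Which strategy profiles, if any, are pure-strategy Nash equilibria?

Check mutual best responses: a cell is a NE iff neither player can gain by unilaterally deviating.
The row player's best responses — vs Y1: X3 (payoff 9); vs Y2: X3 (payoff 8); vs Y3: X3 (payoff 6); vs Y4: X3 (payoff 8).
The column player's best responses — vs X1: Y4 (payoff 9); vs X2: Y1 (payoff 9); vs X3: Y2 (payoff 8).
The only mutual best response is (X3, Y2); neither player gains by switching there.

(X3, Y2)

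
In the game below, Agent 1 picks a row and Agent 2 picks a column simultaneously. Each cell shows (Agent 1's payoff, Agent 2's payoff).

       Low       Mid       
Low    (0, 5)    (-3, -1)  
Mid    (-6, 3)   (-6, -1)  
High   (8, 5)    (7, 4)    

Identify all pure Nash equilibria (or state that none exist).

(High, Low)

Find each player's best response to every opponent strategy; NE are the intersections.
Agent 1's best responses — vs Low: High (payoff 8); vs Mid: High (payoff 7).
Agent 2's best responses — vs Low: Low (payoff 5); vs Mid: Low (payoff 3); vs High: Low (payoff 5).
The only mutual best response is (High, Low); neither player gains by switching there.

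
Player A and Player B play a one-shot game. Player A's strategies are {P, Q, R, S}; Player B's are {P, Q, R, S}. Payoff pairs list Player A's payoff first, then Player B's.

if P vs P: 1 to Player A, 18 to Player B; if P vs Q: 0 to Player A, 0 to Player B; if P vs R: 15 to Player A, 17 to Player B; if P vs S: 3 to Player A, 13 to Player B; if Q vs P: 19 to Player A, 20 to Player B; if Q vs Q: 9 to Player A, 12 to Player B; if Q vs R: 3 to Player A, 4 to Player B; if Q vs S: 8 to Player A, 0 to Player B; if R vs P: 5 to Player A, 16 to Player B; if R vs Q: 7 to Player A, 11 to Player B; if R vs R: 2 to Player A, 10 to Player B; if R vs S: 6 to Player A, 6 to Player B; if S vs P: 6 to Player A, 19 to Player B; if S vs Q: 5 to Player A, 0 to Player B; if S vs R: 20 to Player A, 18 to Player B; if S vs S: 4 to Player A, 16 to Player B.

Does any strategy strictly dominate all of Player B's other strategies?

P

Check whether one of Player B's strategies beats all alternatives regardless of what the opponent does.
P strictly dominates: vs P: 18 > each of {0, 17, 13}; vs Q: 20 > each of {12, 4, 0}; vs R: 16 > each of {11, 10, 6}; vs S: 19 > each of {0, 18, 16}.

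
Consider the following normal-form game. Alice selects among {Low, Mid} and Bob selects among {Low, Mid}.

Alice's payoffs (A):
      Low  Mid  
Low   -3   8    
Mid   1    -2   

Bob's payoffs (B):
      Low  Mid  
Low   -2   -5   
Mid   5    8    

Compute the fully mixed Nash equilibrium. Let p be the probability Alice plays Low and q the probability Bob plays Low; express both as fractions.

In a mixed NE each player is indifferent between their pure strategies, so the opponent's mix sets the indifference.
Bob indifferent between Low and Mid: p·(-2) + (1−p)·5 = p·(-5) + (1−p)·8 ⟹ 5 + (-7)p = 8 + (-13)p ⟹ p = 1/2.
Alice indifferent between Low and Mid: q·(-3) + (1−q)·8 = q·1 + (1−q)·(-2) ⟹ 8 + (-11)q = (-2) + 3q ⟹ q = 5/7.

p = 1/2, q = 5/7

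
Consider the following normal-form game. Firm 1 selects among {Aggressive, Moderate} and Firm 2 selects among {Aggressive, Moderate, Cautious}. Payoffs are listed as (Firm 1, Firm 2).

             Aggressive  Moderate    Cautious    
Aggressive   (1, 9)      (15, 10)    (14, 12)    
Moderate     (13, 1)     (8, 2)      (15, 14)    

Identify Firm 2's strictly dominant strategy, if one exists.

Cautious

Check whether one of Firm 2's strategies beats all alternatives regardless of what the opponent does.
Cautious strictly dominates: vs Aggressive: 12 > each of {9, 10}; vs Moderate: 14 > each of {1, 2}.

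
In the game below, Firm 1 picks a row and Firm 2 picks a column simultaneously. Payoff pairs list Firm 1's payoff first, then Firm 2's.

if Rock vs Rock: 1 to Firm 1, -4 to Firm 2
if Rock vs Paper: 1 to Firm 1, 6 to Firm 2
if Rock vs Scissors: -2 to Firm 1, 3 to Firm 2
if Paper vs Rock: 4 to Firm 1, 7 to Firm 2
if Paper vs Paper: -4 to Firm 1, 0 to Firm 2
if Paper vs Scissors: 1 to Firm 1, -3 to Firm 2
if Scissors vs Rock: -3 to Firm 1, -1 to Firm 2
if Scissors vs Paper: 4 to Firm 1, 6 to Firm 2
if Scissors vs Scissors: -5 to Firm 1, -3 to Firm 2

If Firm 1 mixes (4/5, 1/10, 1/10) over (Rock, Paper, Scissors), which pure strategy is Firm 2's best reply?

Firm 2's best reply maximizes expected payoff against the mix.
Rock: (4/5)·(-4) + (1/10)·7 + (1/10)·(-1) = -13/5
Paper: (4/5)·6 + (1/10)·0 + (1/10)·6 = 27/5
Scissors: (4/5)·3 + (1/10)·(-3) + (1/10)·(-3) = 9/5
Highest expected payoff is 27/5, from Paper.

Paper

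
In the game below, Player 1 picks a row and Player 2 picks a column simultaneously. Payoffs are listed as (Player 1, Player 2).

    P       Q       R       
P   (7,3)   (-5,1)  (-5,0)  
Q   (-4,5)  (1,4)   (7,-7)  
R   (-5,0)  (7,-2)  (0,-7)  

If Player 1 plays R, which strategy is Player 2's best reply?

With Player 1 fixed at R, Player 2's payoffs are: P → 0, Q → -2, R → -7.
The maximum is 0, achieved by P.

P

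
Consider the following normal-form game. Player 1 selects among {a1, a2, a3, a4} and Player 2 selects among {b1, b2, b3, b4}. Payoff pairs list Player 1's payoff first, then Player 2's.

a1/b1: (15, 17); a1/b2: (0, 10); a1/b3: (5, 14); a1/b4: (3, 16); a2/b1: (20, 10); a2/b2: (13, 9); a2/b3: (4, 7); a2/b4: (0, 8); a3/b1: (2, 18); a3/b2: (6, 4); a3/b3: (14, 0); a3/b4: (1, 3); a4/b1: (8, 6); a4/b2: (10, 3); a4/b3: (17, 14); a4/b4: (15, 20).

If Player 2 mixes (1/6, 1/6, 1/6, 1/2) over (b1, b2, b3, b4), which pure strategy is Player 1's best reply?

a4

Compute Player 1's expected payoff from each pure strategy against the given mix.
a1: (1/6)·15 + (1/6)·0 + (1/6)·5 + (1/2)·3 = 29/6
a2: (1/6)·20 + (1/6)·13 + (1/6)·4 + (1/2)·0 = 37/6
a3: (1/6)·2 + (1/6)·6 + (1/6)·14 + (1/2)·1 = 25/6
a4: (1/6)·8 + (1/6)·10 + (1/6)·17 + (1/2)·15 = 40/3
Highest expected payoff is 40/3, from a4.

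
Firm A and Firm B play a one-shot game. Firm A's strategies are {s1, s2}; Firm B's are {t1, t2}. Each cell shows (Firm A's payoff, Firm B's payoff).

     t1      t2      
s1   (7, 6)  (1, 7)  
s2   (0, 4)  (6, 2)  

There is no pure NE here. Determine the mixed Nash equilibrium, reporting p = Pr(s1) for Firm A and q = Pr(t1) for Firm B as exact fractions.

p = 2/3, q = 5/12

In a mixed NE each player is indifferent between their pure strategies, so the opponent's mix sets the indifference.
Firm B indifferent between t1 and t2: p·6 + (1−p)·4 = p·7 + (1−p)·2 ⟹ 4 + 2p = 2 + 5p ⟹ p = 2/3.
Firm A indifferent between s1 and s2: q·7 + (1−q)·1 = q·0 + (1−q)·6 ⟹ 1 + 6q = 6 + (-6)q ⟹ q = 5/12.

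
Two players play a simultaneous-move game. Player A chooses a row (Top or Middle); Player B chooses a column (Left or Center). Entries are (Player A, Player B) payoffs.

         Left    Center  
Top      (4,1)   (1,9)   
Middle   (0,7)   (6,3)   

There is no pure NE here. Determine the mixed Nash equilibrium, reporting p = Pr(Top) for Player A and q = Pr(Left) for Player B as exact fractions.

p = 1/3, q = 5/9

Each player's mixing probability is pinned down by making the *other* player indifferent.
Player B indifferent between Left and Center: p·1 + (1−p)·7 = p·9 + (1−p)·3 ⟹ 7 + (-6)p = 3 + 6p ⟹ p = 1/3.
Player A indifferent between Top and Middle: q·4 + (1−q)·1 = q·0 + (1−q)·6 ⟹ 1 + 3q = 6 + (-6)q ⟹ q = 5/9.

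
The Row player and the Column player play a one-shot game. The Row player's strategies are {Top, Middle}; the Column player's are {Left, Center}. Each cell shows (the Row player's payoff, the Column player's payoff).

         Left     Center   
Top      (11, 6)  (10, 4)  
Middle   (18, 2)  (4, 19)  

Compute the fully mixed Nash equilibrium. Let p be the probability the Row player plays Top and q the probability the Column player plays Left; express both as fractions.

p = 17/19, q = 6/13

In a mixed NE each player is indifferent between their pure strategies, so the opponent's mix sets the indifference.
The Column player indifferent between Left and Center: p·6 + (1−p)·2 = p·4 + (1−p)·19 ⟹ 2 + 4p = 19 + (-15)p ⟹ p = 17/19.
The Row player indifferent between Top and Middle: q·11 + (1−q)·10 = q·18 + (1−q)·4 ⟹ 10 + 1q = 4 + 14q ⟹ q = 6/13.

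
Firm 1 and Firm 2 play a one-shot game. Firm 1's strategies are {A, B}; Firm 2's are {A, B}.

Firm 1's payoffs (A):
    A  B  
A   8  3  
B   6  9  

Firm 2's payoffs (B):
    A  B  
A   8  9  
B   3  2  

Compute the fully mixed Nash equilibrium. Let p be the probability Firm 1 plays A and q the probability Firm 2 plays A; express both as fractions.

p = 1/2, q = 3/4

In a mixed NE each player is indifferent between their pure strategies, so the opponent's mix sets the indifference.
Firm 2 indifferent between A and B: p·8 + (1−p)·3 = p·9 + (1−p)·2 ⟹ 3 + 5p = 2 + 7p ⟹ p = 1/2.
Firm 1 indifferent between A and B: q·8 + (1−q)·3 = q·6 + (1−q)·9 ⟹ 3 + 5q = 9 + (-3)q ⟹ q = 3/4.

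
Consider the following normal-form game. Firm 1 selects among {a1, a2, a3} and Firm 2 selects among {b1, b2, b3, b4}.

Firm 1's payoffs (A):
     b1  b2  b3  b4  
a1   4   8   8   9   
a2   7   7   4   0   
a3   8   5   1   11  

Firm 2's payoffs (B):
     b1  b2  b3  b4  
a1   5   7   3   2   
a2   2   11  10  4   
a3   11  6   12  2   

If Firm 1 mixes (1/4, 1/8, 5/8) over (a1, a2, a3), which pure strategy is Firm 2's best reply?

b3

Firm 2's best reply maximizes expected payoff against the mix.
b1: (1/4)·5 + (1/8)·2 + (5/8)·11 = 67/8
b2: (1/4)·7 + (1/8)·11 + (5/8)·6 = 55/8
b3: (1/4)·3 + (1/8)·10 + (5/8)·12 = 19/2
b4: (1/4)·2 + (1/8)·4 + (5/8)·2 = 9/4
Highest expected payoff is 19/2, from b3.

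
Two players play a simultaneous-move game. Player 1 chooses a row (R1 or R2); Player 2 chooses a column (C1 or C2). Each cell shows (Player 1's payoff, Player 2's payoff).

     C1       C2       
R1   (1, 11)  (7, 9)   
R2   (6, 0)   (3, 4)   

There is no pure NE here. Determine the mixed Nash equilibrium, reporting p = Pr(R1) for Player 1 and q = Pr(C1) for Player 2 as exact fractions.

p = 2/3, q = 4/9

Each player's mixing probability is pinned down by making the *other* player indifferent.
Player 2 indifferent between C1 and C2: p·11 + (1−p)·0 = p·9 + (1−p)·4 ⟹ 0 + 11p = 4 + 5p ⟹ p = 2/3.
Player 1 indifferent between R1 and R2: q·1 + (1−q)·7 = q·6 + (1−q)·3 ⟹ 7 + (-6)q = 3 + 3q ⟹ q = 4/9.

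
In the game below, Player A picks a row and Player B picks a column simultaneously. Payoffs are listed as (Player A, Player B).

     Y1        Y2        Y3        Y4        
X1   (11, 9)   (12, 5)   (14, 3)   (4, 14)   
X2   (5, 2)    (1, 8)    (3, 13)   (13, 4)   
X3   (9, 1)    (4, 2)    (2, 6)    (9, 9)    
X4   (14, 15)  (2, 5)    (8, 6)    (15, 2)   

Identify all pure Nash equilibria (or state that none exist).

Find each player's best response to every opponent strategy; NE are the intersections.
Player A's best responses — vs Y1: X4 (payoff 14); vs Y2: X1 (payoff 12); vs Y3: X1 (payoff 14); vs Y4: X4 (payoff 15).
Player B's best responses — vs X1: Y4 (payoff 14); vs X2: Y3 (payoff 13); vs X3: Y4 (payoff 9); vs X4: Y1 (payoff 15).
The only mutual best response is (X4, Y1); neither player gains by switching there.

(X4, Y1)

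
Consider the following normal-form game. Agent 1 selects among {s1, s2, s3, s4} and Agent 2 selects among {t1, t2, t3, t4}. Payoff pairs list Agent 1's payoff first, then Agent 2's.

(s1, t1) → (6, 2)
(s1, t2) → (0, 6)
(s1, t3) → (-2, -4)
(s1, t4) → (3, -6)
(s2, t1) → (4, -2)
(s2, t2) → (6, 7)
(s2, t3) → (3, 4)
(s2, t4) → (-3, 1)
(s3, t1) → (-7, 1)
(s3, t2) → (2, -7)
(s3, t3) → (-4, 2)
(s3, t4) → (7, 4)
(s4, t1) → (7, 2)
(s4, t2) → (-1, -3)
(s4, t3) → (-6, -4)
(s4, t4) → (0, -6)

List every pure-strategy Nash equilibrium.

(s2, t2), (s3, t4), and (s4, t1)

Find each player's best response to every opponent strategy; NE are the intersections.
Agent 1's best responses — vs t1: s4 (payoff 7); vs t2: s2 (payoff 6); vs t3: s2 (payoff 3); vs t4: s3 (payoff 7).
Agent 2's best responses — vs s1: t2 (payoff 6); vs s2: t2 (payoff 7); vs s3: t4 (payoff 4); vs s4: t1 (payoff 2).
Mutual best responses occur at (s2, t2), (s3, t4), and (s4, t1); at each, neither player gains by switching.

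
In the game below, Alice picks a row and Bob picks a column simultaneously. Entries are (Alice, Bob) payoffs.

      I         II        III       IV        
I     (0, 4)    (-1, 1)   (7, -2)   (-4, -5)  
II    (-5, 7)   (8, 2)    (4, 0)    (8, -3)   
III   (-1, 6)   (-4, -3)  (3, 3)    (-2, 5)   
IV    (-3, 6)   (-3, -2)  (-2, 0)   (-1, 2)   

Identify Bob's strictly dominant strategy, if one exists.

Check whether one of Bob's strategies beats all alternatives regardless of what the opponent does.
I strictly dominates: vs I: 4 > each of {1, -2, -5}; vs II: 7 > each of {2, 0, -3}; vs III: 6 > each of {-3, 3, 5}; vs IV: 6 > each of {-2, 0, 2}.

I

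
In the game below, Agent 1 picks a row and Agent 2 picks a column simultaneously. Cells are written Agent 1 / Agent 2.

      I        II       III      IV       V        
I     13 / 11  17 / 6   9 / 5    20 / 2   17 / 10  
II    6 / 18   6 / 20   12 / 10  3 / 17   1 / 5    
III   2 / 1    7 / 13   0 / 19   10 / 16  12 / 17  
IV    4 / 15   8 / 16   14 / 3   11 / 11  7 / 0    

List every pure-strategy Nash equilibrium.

(I, I)

Check mutual best responses: a cell is a NE iff neither player can gain by unilaterally deviating.
Agent 1's best responses — vs I: I (payoff 13); vs II: I (payoff 17); vs III: IV (payoff 14); vs IV: I (payoff 20); vs V: I (payoff 17).
Agent 2's best responses — vs I: I (payoff 11); vs II: II (payoff 20); vs III: III (payoff 19); vs IV: II (payoff 16).
The only mutual best response is (I, I); neither player gains by switching there.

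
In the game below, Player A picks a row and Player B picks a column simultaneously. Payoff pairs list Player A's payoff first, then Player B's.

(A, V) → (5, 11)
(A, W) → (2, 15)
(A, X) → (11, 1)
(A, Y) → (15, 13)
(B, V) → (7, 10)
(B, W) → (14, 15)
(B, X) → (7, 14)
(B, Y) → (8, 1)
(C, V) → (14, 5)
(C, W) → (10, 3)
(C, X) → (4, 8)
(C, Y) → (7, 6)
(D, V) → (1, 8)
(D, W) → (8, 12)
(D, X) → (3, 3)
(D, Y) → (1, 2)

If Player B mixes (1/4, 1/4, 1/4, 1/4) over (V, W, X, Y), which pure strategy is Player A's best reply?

B

Player A's best reply maximizes expected payoff against the mix.
A: (1/4)·5 + (1/4)·2 + (1/4)·11 + (1/4)·15 = 33/4
B: (1/4)·7 + (1/4)·14 + (1/4)·7 + (1/4)·8 = 9
C: (1/4)·14 + (1/4)·10 + (1/4)·4 + (1/4)·7 = 35/4
D: (1/4)·1 + (1/4)·8 + (1/4)·3 + (1/4)·1 = 13/4
Highest expected payoff is 9, from B.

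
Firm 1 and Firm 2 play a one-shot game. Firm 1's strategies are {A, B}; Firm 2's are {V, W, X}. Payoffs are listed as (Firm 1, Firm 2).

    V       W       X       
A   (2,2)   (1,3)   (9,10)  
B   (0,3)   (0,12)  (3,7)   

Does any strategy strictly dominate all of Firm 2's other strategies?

A strategy is strictly dominant if it gives Firm 2 a strictly higher payoff than every other strategy, against every choice by the opponent.
V is not dominant: against A, W gives 3 > 2.
W is not dominant: against A, X gives 10 > 3.
X is not dominant: against B, W gives 12 > 7.
No single strategy is best against every opponent action.

No strictly dominant strategy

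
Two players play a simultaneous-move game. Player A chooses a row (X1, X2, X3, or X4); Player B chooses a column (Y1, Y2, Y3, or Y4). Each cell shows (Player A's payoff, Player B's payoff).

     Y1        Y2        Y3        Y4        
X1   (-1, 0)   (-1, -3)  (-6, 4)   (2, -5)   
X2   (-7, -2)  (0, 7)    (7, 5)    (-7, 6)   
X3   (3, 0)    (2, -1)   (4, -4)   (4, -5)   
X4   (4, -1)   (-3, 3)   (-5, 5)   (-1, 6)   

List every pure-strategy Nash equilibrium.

No pure-strategy Nash equilibrium

Find each player's best response to every opponent strategy; NE are the intersections.
Player A's best responses — vs Y1: X4 (payoff 4); vs Y2: X3 (payoff 2); vs Y3: X2 (payoff 7); vs Y4: X3 (payoff 4).
Player B's best responses — vs X1: Y3 (payoff 4); vs X2: Y2 (payoff 7); vs X3: Y1 (payoff 0); vs X4: Y4 (payoff 6).
No cell has both players best-responding. For instance, Player A's best reply to Y1 is X4, but against X4 Player B prefers Y4 over Y1.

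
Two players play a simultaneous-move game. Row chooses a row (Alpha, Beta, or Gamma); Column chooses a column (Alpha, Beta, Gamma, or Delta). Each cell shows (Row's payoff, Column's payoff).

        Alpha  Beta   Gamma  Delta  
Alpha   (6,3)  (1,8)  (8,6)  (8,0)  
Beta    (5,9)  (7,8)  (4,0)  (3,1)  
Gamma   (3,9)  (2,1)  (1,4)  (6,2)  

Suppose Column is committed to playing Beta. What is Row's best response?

Beta

With Column fixed at Beta, Row's payoffs are: Alpha → 1, Beta → 7, Gamma → 2.
The maximum is 7, achieved by Beta.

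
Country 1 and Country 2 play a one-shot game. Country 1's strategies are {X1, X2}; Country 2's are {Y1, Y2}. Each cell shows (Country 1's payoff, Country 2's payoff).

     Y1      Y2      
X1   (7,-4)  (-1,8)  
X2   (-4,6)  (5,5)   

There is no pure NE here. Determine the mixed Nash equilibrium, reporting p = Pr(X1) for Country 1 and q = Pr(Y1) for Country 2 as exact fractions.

Each player's mixing probability is pinned down by making the *other* player indifferent.
Country 2 indifferent between Y1 and Y2: p·(-4) + (1−p)·6 = p·8 + (1−p)·5 ⟹ 6 + (-10)p = 5 + 3p ⟹ p = 1/13.
Country 1 indifferent between X1 and X2: q·7 + (1−q)·(-1) = q·(-4) + (1−q)·5 ⟹ (-1) + 8q = 5 + (-9)q ⟹ q = 6/17.

p = 1/13, q = 6/17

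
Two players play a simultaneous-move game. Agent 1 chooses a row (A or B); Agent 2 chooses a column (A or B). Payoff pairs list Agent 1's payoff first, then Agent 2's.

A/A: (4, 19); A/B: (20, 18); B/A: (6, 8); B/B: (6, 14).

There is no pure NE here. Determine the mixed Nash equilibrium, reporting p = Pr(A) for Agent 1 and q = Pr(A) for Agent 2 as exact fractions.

In a mixed NE each player is indifferent between their pure strategies, so the opponent's mix sets the indifference.
Agent 2 indifferent between A and B: p·19 + (1−p)·8 = p·18 + (1−p)·14 ⟹ 8 + 11p = 14 + 4p ⟹ p = 6/7.
Agent 1 indifferent between A and B: q·4 + (1−q)·20 = q·6 + (1−q)·6 ⟹ 20 + (-16)q = 6 + 0q ⟹ q = 7/8.

p = 6/7, q = 7/8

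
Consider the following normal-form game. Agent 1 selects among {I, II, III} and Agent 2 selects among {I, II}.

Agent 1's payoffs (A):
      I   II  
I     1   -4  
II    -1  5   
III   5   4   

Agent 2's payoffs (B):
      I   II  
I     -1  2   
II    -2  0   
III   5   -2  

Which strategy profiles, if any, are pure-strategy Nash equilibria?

A profile is a Nash equilibrium when each player is best-responding to the other.
Agent 1's best responses — vs I: III (payoff 5); vs II: II (payoff 5).
Agent 2's best responses — vs I: II (payoff 2); vs II: II (payoff 0); vs III: I (payoff 5).
Mutual best responses occur at (II, II) and (III, I); at each, neither player gains by switching.

(II, II) and (III, I)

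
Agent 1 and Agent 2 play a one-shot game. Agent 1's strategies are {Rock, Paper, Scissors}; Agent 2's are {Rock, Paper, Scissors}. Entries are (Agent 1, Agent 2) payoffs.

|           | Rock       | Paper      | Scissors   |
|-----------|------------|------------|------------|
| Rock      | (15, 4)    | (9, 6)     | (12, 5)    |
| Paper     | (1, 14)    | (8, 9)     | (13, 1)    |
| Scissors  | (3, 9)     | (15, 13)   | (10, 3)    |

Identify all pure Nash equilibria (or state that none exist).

(Scissors, Paper)

Find each player's best response to every opponent strategy; NE are the intersections.
Agent 1's best responses — vs Rock: Rock (payoff 15); vs Paper: Scissors (payoff 15); vs Scissors: Paper (payoff 13).
Agent 2's best responses — vs Rock: Paper (payoff 6); vs Paper: Rock (payoff 14); vs Scissors: Paper (payoff 13).
The only mutual best response is (Scissors, Paper); neither player gains by switching there.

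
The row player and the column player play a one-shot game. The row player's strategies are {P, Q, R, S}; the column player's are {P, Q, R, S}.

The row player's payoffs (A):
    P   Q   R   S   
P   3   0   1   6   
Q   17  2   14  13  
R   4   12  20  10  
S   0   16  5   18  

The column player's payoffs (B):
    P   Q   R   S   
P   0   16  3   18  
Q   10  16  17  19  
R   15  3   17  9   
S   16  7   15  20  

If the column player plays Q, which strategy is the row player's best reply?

With the column player fixed at Q, the row player's payoffs are: P → 0, Q → 2, R → 12, S → 16.
The maximum is 16, achieved by S.

S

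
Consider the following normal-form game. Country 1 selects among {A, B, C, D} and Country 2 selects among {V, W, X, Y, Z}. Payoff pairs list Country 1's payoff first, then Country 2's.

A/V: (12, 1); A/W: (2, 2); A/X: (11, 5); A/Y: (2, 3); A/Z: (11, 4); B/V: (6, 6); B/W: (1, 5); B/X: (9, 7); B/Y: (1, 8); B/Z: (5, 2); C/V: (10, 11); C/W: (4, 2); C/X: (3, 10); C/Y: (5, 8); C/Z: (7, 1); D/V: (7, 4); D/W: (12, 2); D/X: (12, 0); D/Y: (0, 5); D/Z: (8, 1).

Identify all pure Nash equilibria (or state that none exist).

Check mutual best responses: a cell is a NE iff neither player can gain by unilaterally deviating.
Country 1's best responses — vs V: A (payoff 12); vs W: D (payoff 12); vs X: D (payoff 12); vs Y: C (payoff 5); vs Z: A (payoff 11).
Country 2's best responses — vs A: X (payoff 5); vs B: Y (payoff 8); vs C: V (payoff 11); vs D: Y (payoff 5).
No cell has both players best-responding. For instance, Country 1's best reply to Z is A, but against A Country 2 prefers X over Z.

None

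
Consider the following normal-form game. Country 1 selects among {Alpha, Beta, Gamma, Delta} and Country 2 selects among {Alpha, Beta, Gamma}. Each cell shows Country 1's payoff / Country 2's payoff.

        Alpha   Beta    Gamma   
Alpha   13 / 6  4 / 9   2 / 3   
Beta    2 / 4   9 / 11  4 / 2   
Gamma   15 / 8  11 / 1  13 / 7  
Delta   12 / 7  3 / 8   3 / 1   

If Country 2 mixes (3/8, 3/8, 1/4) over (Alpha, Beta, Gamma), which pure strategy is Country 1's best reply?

Compute Country 1's expected payoff from each pure strategy against the given mix.
Alpha: (3/8)·13 + (3/8)·4 + (1/4)·2 = 55/8
Beta: (3/8)·2 + (3/8)·9 + (1/4)·4 = 41/8
Gamma: (3/8)·15 + (3/8)·11 + (1/4)·13 = 13
Delta: (3/8)·12 + (3/8)·3 + (1/4)·3 = 51/8
Highest expected payoff is 13, from Gamma.

Gamma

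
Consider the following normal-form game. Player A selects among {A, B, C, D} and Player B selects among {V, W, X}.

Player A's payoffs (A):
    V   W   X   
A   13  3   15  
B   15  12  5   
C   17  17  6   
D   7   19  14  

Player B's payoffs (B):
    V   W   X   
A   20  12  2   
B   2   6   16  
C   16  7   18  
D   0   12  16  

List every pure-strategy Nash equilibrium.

A profile is a Nash equilibrium when each player is best-responding to the other.
Player A's best responses — vs V: C (payoff 17); vs W: D (payoff 19); vs X: A (payoff 15).
Player B's best responses — vs A: V (payoff 20); vs B: X (payoff 16); vs C: X (payoff 18); vs D: X (payoff 16).
No cell has both players best-responding. For instance, Player A's best reply to W is D, but against D Player B prefers X over W.

There is no pure-strategy Nash equilibrium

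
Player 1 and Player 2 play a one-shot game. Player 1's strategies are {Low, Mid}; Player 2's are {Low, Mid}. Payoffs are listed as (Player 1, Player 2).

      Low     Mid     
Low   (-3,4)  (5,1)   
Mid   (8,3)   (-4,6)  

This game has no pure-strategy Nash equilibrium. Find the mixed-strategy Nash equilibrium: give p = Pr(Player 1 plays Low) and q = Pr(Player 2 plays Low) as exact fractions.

p = 1/2, q = 9/20

In a mixed NE each player is indifferent between their pure strategies, so the opponent's mix sets the indifference.
Player 2 indifferent between Low and Mid: p·4 + (1−p)·3 = p·1 + (1−p)·6 ⟹ 3 + 1p = 6 + (-5)p ⟹ p = 1/2.
Player 1 indifferent between Low and Mid: q·(-3) + (1−q)·5 = q·8 + (1−q)·(-4) ⟹ 5 + (-8)q = (-4) + 12q ⟹ q = 9/20.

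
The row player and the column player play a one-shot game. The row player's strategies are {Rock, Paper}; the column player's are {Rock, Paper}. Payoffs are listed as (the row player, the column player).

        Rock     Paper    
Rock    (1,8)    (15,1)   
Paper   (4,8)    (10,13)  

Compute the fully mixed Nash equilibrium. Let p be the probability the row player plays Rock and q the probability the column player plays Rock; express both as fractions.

p = 5/12, q = 5/8

Each player's mixing probability is pinned down by making the *other* player indifferent.
The column player indifferent between Rock and Paper: p·8 + (1−p)·8 = p·1 + (1−p)·13 ⟹ 8 + 0p = 13 + (-12)p ⟹ p = 5/12.
The row player indifferent between Rock and Paper: q·1 + (1−q)·15 = q·4 + (1−q)·10 ⟹ 15 + (-14)q = 10 + (-6)q ⟹ q = 5/8.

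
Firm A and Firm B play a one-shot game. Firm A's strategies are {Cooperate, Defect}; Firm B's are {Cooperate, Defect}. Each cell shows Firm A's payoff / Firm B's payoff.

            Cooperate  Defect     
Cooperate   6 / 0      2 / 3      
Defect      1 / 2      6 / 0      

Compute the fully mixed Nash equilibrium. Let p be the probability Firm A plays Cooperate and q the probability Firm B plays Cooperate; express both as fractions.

p = 2/5, q = 4/9

Each player's mixing probability is pinned down by making the *other* player indifferent.
Firm B indifferent between Cooperate and Defect: p·0 + (1−p)·2 = p·3 + (1−p)·0 ⟹ 2 + (-2)p = 0 + 3p ⟹ p = 2/5.
Firm A indifferent between Cooperate and Defect: q·6 + (1−q)·2 = q·1 + (1−q)·6 ⟹ 2 + 4q = 6 + (-5)q ⟹ q = 4/9.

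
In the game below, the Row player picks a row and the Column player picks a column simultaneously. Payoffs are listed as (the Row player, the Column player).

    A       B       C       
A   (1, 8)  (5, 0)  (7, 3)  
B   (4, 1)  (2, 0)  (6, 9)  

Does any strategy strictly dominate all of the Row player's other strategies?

None

Check whether one of the Row player's strategies beats all alternatives regardless of what the opponent does.
A is not dominant: against A, B gives 4 > 1.
B is not dominant: against B, A gives 5 > 2.
No single strategy is best against every opponent action.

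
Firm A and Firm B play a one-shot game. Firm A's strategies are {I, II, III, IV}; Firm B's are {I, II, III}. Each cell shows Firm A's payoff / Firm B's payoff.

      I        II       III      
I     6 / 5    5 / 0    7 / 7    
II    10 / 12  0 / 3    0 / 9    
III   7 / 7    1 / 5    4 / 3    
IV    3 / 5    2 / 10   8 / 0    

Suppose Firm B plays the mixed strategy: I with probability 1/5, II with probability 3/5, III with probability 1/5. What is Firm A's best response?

Compute Firm A's expected payoff from each pure strategy against the given mix.
I: (1/5)·6 + (3/5)·5 + (1/5)·7 = 28/5
II: (1/5)·10 + (3/5)·0 + (1/5)·0 = 2
III: (1/5)·7 + (3/5)·1 + (1/5)·4 = 14/5
IV: (1/5)·3 + (3/5)·2 + (1/5)·8 = 17/5
Highest expected payoff is 28/5, from I.

I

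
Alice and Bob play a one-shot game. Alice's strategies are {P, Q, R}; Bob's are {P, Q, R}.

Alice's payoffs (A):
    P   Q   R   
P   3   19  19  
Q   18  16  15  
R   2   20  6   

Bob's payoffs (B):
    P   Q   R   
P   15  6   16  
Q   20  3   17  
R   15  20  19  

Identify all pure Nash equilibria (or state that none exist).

Check mutual best responses: a cell is a NE iff neither player can gain by unilaterally deviating.
Alice's best responses — vs P: Q (payoff 18); vs Q: R (payoff 20); vs R: P (payoff 19).
Bob's best responses — vs P: R (payoff 16); vs Q: P (payoff 20); vs R: Q (payoff 20).
Mutual best responses occur at (P, R), (Q, P), and (R, Q); at each, neither player gains by switching.

(P, R), (Q, P), and (R, Q)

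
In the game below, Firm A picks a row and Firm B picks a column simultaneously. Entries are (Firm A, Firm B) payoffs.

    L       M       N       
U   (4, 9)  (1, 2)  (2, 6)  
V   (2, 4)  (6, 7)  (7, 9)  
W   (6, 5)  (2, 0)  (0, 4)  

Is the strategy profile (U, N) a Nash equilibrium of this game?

Holding Firm B at N: Firm A gets 2 from U but could get 7 by switching to V. Firm A has a profitable deviation.

No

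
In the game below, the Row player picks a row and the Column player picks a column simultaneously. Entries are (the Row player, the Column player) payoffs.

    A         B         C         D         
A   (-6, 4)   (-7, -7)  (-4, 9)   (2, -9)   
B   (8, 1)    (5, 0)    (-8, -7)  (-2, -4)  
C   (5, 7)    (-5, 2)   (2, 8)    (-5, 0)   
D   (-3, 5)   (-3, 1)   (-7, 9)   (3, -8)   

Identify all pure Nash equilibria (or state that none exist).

(B, A) and (C, C)

Find each player's best response to every opponent strategy; NE are the intersections.
The Row player's best responses — vs A: B (payoff 8); vs B: B (payoff 5); vs C: C (payoff 2); vs D: D (payoff 3).
The Column player's best responses — vs A: C (payoff 9); vs B: A (payoff 1); vs C: C (payoff 8); vs D: C (payoff 9).
Mutual best responses occur at (B, A) and (C, C); at each, neither player gains by switching.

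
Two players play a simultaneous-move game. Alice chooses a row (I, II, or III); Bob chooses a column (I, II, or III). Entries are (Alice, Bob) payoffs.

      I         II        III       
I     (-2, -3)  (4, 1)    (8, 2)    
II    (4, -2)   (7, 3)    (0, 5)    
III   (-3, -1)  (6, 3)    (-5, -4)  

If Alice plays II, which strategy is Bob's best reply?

III

With Alice fixed at II, Bob's payoffs are: I → -2, II → 3, III → 5.
The maximum is 5, achieved by III.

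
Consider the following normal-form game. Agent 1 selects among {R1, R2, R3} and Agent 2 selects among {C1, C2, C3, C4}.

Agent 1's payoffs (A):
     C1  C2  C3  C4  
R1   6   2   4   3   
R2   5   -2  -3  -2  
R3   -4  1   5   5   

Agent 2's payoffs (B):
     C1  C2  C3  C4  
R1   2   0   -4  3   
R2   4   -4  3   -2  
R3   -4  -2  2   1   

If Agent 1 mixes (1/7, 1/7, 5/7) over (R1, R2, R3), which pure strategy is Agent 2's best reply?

C3

Compute Agent 2's expected payoff from each pure strategy against the given mix.
C1: (1/7)·2 + (1/7)·4 + (5/7)·(-4) = -2
C2: (1/7)·0 + (1/7)·(-4) + (5/7)·(-2) = -2
C3: (1/7)·(-4) + (1/7)·3 + (5/7)·2 = 9/7
C4: (1/7)·3 + (1/7)·(-2) + (5/7)·1 = 6/7
Highest expected payoff is 9/7, from C3.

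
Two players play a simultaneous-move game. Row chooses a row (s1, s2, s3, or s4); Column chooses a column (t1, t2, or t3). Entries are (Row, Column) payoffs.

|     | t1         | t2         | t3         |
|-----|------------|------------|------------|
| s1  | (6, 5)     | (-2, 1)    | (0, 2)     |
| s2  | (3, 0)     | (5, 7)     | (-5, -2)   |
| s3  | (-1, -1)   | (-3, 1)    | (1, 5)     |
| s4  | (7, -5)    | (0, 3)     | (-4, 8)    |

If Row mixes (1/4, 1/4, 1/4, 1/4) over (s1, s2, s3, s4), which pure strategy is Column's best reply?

Compute Column's expected payoff from each pure strategy against the given mix.
t1: (1/4)·5 + (1/4)·0 + (1/4)·(-1) + (1/4)·(-5) = -1/4
t2: (1/4)·1 + (1/4)·7 + (1/4)·1 + (1/4)·3 = 3
t3: (1/4)·2 + (1/4)·(-2) + (1/4)·5 + (1/4)·8 = 13/4
Highest expected payoff is 13/4, from t3.

t3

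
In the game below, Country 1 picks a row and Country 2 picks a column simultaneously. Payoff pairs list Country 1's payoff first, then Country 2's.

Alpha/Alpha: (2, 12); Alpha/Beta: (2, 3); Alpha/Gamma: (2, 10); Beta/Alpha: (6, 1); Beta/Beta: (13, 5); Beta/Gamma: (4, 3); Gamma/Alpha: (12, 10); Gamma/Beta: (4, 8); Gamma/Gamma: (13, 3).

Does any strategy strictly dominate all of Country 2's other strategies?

Check whether one of Country 2's strategies beats all alternatives regardless of what the opponent does.
Alpha is not dominant: against Beta, Beta gives 5 > 1.
Beta is not dominant: against Alpha, Alpha gives 12 > 3.
Gamma is not dominant: against Alpha, Alpha gives 12 > 10.
No single strategy is best against every opponent action.

None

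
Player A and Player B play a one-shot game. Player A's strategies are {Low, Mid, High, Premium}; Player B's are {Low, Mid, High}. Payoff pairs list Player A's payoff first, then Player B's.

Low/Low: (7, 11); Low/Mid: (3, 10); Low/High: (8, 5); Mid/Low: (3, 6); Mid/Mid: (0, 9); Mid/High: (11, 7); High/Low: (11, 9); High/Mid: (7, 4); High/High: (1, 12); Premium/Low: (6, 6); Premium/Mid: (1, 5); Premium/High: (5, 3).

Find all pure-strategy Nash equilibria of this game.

There is no pure-strategy Nash equilibrium

Check mutual best responses: a cell is a NE iff neither player can gain by unilaterally deviating.
Player A's best responses — vs Low: High (payoff 11); vs Mid: High (payoff 7); vs High: Mid (payoff 11).
Player B's best responses — vs Low: Low (payoff 11); vs Mid: Mid (payoff 9); vs High: High (payoff 12); vs Premium: Low (payoff 6).
No cell has both players best-responding. For instance, Player A's best reply to High is Mid, but against Mid Player B prefers Mid over High.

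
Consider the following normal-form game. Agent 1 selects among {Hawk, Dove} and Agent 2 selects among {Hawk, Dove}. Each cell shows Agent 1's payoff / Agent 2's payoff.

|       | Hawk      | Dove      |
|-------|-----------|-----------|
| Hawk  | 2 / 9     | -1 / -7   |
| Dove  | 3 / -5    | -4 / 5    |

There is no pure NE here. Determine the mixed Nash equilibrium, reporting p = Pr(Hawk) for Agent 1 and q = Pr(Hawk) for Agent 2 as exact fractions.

Each player's mixing probability is pinned down by making the *other* player indifferent.
Agent 2 indifferent between Hawk and Dove: p·9 + (1−p)·(-5) = p·(-7) + (1−p)·5 ⟹ (-5) + 14p = 5 + (-12)p ⟹ p = 5/13.
Agent 1 indifferent between Hawk and Dove: q·2 + (1−q)·(-1) = q·3 + (1−q)·(-4) ⟹ (-1) + 3q = (-4) + 7q ⟹ q = 3/4.

p = 5/13, q = 3/4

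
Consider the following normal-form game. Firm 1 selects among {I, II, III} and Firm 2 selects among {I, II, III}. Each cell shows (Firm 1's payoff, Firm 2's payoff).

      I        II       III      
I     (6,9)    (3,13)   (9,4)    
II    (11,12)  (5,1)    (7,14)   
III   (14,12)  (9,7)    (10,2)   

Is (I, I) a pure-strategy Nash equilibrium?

No

Holding Firm 2 at I: Firm 1 gets 6 from I but could get 14 by switching to III. Firm 1 has a profitable deviation.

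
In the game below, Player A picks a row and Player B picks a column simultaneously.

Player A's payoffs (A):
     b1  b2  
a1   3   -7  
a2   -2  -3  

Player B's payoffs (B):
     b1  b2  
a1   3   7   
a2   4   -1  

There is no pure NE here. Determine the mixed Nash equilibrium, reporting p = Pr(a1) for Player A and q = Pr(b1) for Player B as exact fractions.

p = 5/9, q = 4/9

In a mixed NE each player is indifferent between their pure strategies, so the opponent's mix sets the indifference.
Player B indifferent between b1 and b2: p·3 + (1−p)·4 = p·7 + (1−p)·(-1) ⟹ 4 + (-1)p = (-1) + 8p ⟹ p = 5/9.
Player A indifferent between a1 and a2: q·3 + (1−q)·(-7) = q·(-2) + (1−q)·(-3) ⟹ (-7) + 10q = (-3) + 1q ⟹ q = 4/9.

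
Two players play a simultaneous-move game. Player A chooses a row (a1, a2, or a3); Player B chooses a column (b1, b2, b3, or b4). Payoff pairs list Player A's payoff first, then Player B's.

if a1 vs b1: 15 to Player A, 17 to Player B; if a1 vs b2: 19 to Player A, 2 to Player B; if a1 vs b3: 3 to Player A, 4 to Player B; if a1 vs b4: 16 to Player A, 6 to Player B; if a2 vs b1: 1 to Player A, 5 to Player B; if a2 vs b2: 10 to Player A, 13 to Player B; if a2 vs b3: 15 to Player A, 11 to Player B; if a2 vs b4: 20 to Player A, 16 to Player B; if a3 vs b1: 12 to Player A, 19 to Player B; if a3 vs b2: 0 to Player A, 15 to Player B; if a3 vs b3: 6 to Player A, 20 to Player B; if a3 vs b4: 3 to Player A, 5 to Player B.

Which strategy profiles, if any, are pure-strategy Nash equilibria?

(a1, b1) and (a2, b4)

A profile is a Nash equilibrium when each player is best-responding to the other.
Player A's best responses — vs b1: a1 (payoff 15); vs b2: a1 (payoff 19); vs b3: a2 (payoff 15); vs b4: a2 (payoff 20).
Player B's best responses — vs a1: b1 (payoff 17); vs a2: b4 (payoff 16); vs a3: b3 (payoff 20).
Mutual best responses occur at (a1, b1) and (a2, b4); at each, neither player gains by switching.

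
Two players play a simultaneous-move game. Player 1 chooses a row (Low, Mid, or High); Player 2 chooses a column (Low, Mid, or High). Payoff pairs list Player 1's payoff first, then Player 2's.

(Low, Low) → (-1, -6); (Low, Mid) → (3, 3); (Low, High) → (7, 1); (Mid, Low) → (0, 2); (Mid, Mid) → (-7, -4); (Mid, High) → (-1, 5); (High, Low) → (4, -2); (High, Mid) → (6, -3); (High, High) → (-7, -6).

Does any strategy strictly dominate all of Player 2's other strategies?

No strictly dominant strategy

Check whether one of Player 2's strategies beats all alternatives regardless of what the opponent does.
Low is not dominant: against Low, Mid gives 3 > -6.
Mid is not dominant: against Mid, Low gives 2 > -4.
High is not dominant: against Low, Mid gives 3 > 1.
No single strategy is best against every opponent action.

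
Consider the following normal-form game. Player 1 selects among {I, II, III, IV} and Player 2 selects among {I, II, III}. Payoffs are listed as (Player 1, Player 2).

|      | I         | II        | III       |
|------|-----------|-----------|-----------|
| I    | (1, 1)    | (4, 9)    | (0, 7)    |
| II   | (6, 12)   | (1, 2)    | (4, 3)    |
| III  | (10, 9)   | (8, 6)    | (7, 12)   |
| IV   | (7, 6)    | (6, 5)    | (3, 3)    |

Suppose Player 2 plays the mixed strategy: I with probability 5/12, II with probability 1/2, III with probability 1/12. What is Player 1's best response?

Compute Player 1's expected payoff from each pure strategy against the given mix.
I: (5/12)·1 + (1/2)·4 + (1/12)·0 = 29/12
II: (5/12)·6 + (1/2)·1 + (1/12)·4 = 10/3
III: (5/12)·10 + (1/2)·8 + (1/12)·7 = 35/4
IV: (5/12)·7 + (1/2)·6 + (1/12)·3 = 37/6
Highest expected payoff is 35/4, from III.

III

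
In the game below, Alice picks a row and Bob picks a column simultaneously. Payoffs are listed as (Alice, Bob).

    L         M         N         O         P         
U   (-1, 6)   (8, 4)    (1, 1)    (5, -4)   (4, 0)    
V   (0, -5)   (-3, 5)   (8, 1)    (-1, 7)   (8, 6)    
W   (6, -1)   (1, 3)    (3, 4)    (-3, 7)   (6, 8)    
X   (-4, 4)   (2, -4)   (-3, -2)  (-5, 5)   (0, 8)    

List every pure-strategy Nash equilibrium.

No pure-strategy Nash equilibrium

A profile is a Nash equilibrium when each player is best-responding to the other.
Alice's best responses — vs L: W (payoff 6); vs M: U (payoff 8); vs N: V (payoff 8); vs O: U (payoff 5); vs P: V (payoff 8).
Bob's best responses — vs U: L (payoff 6); vs V: O (payoff 7); vs W: P (payoff 8); vs X: P (payoff 8).
No cell has both players best-responding. For instance, Alice's best reply to M is U, but against U Bob prefers L over M.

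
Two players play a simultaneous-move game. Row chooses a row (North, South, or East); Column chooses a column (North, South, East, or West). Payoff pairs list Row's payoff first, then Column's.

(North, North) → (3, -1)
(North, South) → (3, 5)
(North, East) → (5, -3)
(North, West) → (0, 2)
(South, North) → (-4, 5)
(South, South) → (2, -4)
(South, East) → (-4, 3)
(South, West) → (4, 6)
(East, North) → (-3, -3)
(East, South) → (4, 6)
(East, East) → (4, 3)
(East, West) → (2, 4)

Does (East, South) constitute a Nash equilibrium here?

Yes

Holding Column at South: Row gets 4 from East, versus 3 from North, 2 from South. No profitable deviation for Row.
Holding Row at East: Column gets 6 from South, versus -3 from North, 3 from East, 4 from West. No profitable deviation for Column either.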